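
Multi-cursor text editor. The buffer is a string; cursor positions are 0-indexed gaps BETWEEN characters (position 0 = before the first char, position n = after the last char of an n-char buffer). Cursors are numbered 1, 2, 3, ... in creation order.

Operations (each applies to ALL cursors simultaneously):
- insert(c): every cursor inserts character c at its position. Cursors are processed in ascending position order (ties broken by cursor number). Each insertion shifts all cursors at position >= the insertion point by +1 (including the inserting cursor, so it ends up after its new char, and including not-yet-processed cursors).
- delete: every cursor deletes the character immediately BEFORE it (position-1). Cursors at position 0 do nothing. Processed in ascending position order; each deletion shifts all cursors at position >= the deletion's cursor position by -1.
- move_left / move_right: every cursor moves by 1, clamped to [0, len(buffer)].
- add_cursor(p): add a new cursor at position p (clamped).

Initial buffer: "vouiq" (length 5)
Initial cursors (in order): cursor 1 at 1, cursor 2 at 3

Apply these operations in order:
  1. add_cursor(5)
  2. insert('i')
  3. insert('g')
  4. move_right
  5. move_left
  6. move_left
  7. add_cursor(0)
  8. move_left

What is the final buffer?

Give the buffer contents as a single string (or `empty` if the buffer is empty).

After op 1 (add_cursor(5)): buffer="vouiq" (len 5), cursors c1@1 c2@3 c3@5, authorship .....
After op 2 (insert('i')): buffer="viouiiqi" (len 8), cursors c1@2 c2@5 c3@8, authorship .1..2..3
After op 3 (insert('g')): buffer="vigouigiqig" (len 11), cursors c1@3 c2@7 c3@11, authorship .11..22..33
After op 4 (move_right): buffer="vigouigiqig" (len 11), cursors c1@4 c2@8 c3@11, authorship .11..22..33
After op 5 (move_left): buffer="vigouigiqig" (len 11), cursors c1@3 c2@7 c3@10, authorship .11..22..33
After op 6 (move_left): buffer="vigouigiqig" (len 11), cursors c1@2 c2@6 c3@9, authorship .11..22..33
After op 7 (add_cursor(0)): buffer="vigouigiqig" (len 11), cursors c4@0 c1@2 c2@6 c3@9, authorship .11..22..33
After op 8 (move_left): buffer="vigouigiqig" (len 11), cursors c4@0 c1@1 c2@5 c3@8, authorship .11..22..33

Answer: vigouigiqig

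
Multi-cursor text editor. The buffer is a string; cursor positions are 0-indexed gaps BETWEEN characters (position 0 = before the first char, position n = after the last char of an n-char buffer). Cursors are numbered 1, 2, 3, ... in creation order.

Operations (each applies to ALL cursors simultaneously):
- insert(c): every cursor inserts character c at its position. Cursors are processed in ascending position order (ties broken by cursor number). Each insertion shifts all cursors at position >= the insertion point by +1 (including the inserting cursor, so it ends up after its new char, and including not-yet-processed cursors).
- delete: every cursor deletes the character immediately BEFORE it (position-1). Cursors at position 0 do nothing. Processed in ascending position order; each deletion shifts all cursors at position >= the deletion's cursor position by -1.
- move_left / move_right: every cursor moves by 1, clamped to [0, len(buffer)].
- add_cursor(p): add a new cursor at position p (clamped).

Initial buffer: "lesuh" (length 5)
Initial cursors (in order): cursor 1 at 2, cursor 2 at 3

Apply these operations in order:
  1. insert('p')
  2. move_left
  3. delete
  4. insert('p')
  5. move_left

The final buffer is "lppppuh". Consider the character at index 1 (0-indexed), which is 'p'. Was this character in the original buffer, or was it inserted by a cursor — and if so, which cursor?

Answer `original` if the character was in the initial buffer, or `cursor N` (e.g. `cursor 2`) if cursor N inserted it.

After op 1 (insert('p')): buffer="lepspuh" (len 7), cursors c1@3 c2@5, authorship ..1.2..
After op 2 (move_left): buffer="lepspuh" (len 7), cursors c1@2 c2@4, authorship ..1.2..
After op 3 (delete): buffer="lppuh" (len 5), cursors c1@1 c2@2, authorship .12..
After op 4 (insert('p')): buffer="lppppuh" (len 7), cursors c1@2 c2@4, authorship .1122..
After op 5 (move_left): buffer="lppppuh" (len 7), cursors c1@1 c2@3, authorship .1122..
Authorship (.=original, N=cursor N): . 1 1 2 2 . .
Index 1: author = 1

Answer: cursor 1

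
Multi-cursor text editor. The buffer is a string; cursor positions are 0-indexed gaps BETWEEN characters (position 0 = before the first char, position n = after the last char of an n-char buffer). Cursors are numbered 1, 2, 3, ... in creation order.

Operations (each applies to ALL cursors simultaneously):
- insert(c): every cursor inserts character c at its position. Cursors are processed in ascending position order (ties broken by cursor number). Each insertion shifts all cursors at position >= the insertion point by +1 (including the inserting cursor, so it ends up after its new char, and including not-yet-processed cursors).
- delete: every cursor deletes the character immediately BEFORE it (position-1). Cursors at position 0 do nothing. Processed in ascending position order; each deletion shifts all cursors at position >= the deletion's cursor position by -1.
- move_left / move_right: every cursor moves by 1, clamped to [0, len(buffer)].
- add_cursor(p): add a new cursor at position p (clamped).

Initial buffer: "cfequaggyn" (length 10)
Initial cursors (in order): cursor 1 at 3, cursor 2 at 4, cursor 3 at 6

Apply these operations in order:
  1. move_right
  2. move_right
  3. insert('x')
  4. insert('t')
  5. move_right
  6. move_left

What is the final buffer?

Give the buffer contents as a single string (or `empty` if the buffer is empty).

Answer: cfequxtaxtggxtyn

Derivation:
After op 1 (move_right): buffer="cfequaggyn" (len 10), cursors c1@4 c2@5 c3@7, authorship ..........
After op 2 (move_right): buffer="cfequaggyn" (len 10), cursors c1@5 c2@6 c3@8, authorship ..........
After op 3 (insert('x')): buffer="cfequxaxggxyn" (len 13), cursors c1@6 c2@8 c3@11, authorship .....1.2..3..
After op 4 (insert('t')): buffer="cfequxtaxtggxtyn" (len 16), cursors c1@7 c2@10 c3@14, authorship .....11.22..33..
After op 5 (move_right): buffer="cfequxtaxtggxtyn" (len 16), cursors c1@8 c2@11 c3@15, authorship .....11.22..33..
After op 6 (move_left): buffer="cfequxtaxtggxtyn" (len 16), cursors c1@7 c2@10 c3@14, authorship .....11.22..33..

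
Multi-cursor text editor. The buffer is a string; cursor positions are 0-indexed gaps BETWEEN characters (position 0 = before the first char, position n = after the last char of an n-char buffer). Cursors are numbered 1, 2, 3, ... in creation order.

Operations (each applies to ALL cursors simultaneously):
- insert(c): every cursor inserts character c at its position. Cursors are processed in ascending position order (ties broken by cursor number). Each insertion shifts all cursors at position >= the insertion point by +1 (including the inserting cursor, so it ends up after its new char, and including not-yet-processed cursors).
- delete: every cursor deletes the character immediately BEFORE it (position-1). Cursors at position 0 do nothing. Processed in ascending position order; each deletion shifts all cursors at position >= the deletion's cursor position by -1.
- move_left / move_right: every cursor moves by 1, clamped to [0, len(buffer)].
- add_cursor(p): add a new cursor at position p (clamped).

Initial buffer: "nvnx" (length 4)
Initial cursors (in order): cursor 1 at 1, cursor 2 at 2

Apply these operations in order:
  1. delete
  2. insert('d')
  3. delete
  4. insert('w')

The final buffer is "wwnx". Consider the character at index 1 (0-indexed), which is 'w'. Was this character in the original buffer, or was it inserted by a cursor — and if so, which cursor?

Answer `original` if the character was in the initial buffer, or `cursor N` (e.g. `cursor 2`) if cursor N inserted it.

Answer: cursor 2

Derivation:
After op 1 (delete): buffer="nx" (len 2), cursors c1@0 c2@0, authorship ..
After op 2 (insert('d')): buffer="ddnx" (len 4), cursors c1@2 c2@2, authorship 12..
After op 3 (delete): buffer="nx" (len 2), cursors c1@0 c2@0, authorship ..
After op 4 (insert('w')): buffer="wwnx" (len 4), cursors c1@2 c2@2, authorship 12..
Authorship (.=original, N=cursor N): 1 2 . .
Index 1: author = 2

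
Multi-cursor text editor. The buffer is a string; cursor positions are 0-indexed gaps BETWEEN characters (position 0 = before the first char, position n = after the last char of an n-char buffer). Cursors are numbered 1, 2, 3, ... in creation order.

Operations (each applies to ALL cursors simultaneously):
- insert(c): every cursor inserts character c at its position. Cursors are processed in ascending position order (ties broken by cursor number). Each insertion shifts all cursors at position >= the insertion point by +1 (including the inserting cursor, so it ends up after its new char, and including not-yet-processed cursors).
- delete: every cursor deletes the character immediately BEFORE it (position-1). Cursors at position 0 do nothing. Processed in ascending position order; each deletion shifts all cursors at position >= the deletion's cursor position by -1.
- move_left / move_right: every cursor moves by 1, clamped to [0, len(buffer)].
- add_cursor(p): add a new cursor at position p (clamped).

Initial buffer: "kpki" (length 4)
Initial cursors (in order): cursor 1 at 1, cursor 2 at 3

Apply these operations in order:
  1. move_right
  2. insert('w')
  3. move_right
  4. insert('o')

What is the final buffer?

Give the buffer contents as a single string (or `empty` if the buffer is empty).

Answer: kpwkoiwo

Derivation:
After op 1 (move_right): buffer="kpki" (len 4), cursors c1@2 c2@4, authorship ....
After op 2 (insert('w')): buffer="kpwkiw" (len 6), cursors c1@3 c2@6, authorship ..1..2
After op 3 (move_right): buffer="kpwkiw" (len 6), cursors c1@4 c2@6, authorship ..1..2
After op 4 (insert('o')): buffer="kpwkoiwo" (len 8), cursors c1@5 c2@8, authorship ..1.1.22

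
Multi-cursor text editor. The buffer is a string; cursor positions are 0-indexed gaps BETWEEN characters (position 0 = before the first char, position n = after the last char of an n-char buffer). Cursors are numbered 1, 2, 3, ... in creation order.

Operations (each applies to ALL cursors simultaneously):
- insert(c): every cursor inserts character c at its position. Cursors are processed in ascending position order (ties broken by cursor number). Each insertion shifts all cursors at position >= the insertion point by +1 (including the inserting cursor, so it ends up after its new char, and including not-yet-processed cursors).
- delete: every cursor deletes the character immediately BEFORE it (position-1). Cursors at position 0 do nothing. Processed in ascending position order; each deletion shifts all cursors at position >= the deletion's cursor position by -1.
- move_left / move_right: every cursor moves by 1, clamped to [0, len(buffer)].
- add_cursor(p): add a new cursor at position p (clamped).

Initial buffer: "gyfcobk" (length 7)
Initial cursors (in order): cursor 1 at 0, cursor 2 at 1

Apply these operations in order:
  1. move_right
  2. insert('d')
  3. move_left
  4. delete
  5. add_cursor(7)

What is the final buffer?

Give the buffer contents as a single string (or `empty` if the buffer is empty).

After op 1 (move_right): buffer="gyfcobk" (len 7), cursors c1@1 c2@2, authorship .......
After op 2 (insert('d')): buffer="gdydfcobk" (len 9), cursors c1@2 c2@4, authorship .1.2.....
After op 3 (move_left): buffer="gdydfcobk" (len 9), cursors c1@1 c2@3, authorship .1.2.....
After op 4 (delete): buffer="ddfcobk" (len 7), cursors c1@0 c2@1, authorship 12.....
After op 5 (add_cursor(7)): buffer="ddfcobk" (len 7), cursors c1@0 c2@1 c3@7, authorship 12.....

Answer: ddfcobk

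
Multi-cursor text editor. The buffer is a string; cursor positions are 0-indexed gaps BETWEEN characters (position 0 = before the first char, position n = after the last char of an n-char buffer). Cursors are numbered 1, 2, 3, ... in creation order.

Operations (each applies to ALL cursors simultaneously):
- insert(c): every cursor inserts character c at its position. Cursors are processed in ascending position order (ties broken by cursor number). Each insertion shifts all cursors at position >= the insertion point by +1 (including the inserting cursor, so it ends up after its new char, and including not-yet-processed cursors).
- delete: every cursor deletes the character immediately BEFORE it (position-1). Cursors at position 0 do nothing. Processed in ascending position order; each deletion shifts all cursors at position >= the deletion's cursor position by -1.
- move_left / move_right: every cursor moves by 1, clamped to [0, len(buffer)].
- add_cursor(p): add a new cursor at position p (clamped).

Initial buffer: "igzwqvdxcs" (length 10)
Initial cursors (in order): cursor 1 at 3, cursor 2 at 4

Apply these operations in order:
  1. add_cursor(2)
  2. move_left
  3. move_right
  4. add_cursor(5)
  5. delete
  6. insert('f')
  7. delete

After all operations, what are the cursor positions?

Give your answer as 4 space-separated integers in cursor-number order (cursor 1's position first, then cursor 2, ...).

After op 1 (add_cursor(2)): buffer="igzwqvdxcs" (len 10), cursors c3@2 c1@3 c2@4, authorship ..........
After op 2 (move_left): buffer="igzwqvdxcs" (len 10), cursors c3@1 c1@2 c2@3, authorship ..........
After op 3 (move_right): buffer="igzwqvdxcs" (len 10), cursors c3@2 c1@3 c2@4, authorship ..........
After op 4 (add_cursor(5)): buffer="igzwqvdxcs" (len 10), cursors c3@2 c1@3 c2@4 c4@5, authorship ..........
After op 5 (delete): buffer="ivdxcs" (len 6), cursors c1@1 c2@1 c3@1 c4@1, authorship ......
After op 6 (insert('f')): buffer="iffffvdxcs" (len 10), cursors c1@5 c2@5 c3@5 c4@5, authorship .1234.....
After op 7 (delete): buffer="ivdxcs" (len 6), cursors c1@1 c2@1 c3@1 c4@1, authorship ......

Answer: 1 1 1 1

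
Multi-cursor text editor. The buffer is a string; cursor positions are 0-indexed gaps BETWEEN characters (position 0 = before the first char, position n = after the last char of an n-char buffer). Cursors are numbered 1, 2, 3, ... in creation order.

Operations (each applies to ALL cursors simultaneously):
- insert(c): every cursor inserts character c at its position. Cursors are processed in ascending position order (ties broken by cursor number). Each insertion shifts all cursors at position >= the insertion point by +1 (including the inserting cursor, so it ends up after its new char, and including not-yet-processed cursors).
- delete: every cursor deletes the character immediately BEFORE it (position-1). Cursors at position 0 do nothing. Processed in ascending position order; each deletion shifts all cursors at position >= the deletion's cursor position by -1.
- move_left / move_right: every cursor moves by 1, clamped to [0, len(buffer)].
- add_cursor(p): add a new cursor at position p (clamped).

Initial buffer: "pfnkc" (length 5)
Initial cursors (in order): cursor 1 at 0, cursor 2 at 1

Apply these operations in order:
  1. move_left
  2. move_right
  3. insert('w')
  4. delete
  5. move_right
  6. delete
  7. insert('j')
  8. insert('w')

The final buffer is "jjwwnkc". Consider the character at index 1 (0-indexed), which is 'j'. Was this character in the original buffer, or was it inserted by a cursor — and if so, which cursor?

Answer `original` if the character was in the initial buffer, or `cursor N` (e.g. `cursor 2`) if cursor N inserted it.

Answer: cursor 2

Derivation:
After op 1 (move_left): buffer="pfnkc" (len 5), cursors c1@0 c2@0, authorship .....
After op 2 (move_right): buffer="pfnkc" (len 5), cursors c1@1 c2@1, authorship .....
After op 3 (insert('w')): buffer="pwwfnkc" (len 7), cursors c1@3 c2@3, authorship .12....
After op 4 (delete): buffer="pfnkc" (len 5), cursors c1@1 c2@1, authorship .....
After op 5 (move_right): buffer="pfnkc" (len 5), cursors c1@2 c2@2, authorship .....
After op 6 (delete): buffer="nkc" (len 3), cursors c1@0 c2@0, authorship ...
After op 7 (insert('j')): buffer="jjnkc" (len 5), cursors c1@2 c2@2, authorship 12...
After op 8 (insert('w')): buffer="jjwwnkc" (len 7), cursors c1@4 c2@4, authorship 1212...
Authorship (.=original, N=cursor N): 1 2 1 2 . . .
Index 1: author = 2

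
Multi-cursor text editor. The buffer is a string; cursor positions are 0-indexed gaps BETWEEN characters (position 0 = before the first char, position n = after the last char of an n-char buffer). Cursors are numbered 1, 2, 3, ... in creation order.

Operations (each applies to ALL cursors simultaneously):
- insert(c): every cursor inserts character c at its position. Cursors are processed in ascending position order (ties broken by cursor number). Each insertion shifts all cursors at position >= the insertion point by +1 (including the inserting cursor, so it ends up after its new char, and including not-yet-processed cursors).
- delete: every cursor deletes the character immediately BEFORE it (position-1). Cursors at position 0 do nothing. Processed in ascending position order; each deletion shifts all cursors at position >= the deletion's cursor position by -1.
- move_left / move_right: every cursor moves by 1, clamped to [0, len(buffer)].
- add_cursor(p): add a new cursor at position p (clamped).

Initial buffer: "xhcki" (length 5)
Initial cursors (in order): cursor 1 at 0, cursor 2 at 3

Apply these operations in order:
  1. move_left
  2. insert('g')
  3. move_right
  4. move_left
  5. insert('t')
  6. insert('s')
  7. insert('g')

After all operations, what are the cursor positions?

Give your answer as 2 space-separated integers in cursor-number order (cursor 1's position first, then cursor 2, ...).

After op 1 (move_left): buffer="xhcki" (len 5), cursors c1@0 c2@2, authorship .....
After op 2 (insert('g')): buffer="gxhgcki" (len 7), cursors c1@1 c2@4, authorship 1..2...
After op 3 (move_right): buffer="gxhgcki" (len 7), cursors c1@2 c2@5, authorship 1..2...
After op 4 (move_left): buffer="gxhgcki" (len 7), cursors c1@1 c2@4, authorship 1..2...
After op 5 (insert('t')): buffer="gtxhgtcki" (len 9), cursors c1@2 c2@6, authorship 11..22...
After op 6 (insert('s')): buffer="gtsxhgtscki" (len 11), cursors c1@3 c2@8, authorship 111..222...
After op 7 (insert('g')): buffer="gtsgxhgtsgcki" (len 13), cursors c1@4 c2@10, authorship 1111..2222...

Answer: 4 10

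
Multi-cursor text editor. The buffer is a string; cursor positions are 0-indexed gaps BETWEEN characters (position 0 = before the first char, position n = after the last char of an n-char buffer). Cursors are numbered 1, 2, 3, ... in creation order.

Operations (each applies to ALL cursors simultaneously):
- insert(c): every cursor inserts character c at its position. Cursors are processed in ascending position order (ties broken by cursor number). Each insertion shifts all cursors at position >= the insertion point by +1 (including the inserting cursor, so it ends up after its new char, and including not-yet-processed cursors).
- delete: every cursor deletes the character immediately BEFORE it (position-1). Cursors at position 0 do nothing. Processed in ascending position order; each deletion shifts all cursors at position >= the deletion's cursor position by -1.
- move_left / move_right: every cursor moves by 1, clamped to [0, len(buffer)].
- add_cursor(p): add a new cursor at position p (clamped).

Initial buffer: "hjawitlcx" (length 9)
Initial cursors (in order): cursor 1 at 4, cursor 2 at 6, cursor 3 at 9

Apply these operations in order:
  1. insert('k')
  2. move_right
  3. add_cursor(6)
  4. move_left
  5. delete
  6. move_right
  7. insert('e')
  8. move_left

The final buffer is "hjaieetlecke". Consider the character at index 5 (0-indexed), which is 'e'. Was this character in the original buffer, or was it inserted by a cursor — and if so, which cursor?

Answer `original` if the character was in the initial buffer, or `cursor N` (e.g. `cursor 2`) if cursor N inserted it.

Answer: cursor 4

Derivation:
After op 1 (insert('k')): buffer="hjawkitklcxk" (len 12), cursors c1@5 c2@8 c3@12, authorship ....1..2...3
After op 2 (move_right): buffer="hjawkitklcxk" (len 12), cursors c1@6 c2@9 c3@12, authorship ....1..2...3
After op 3 (add_cursor(6)): buffer="hjawkitklcxk" (len 12), cursors c1@6 c4@6 c2@9 c3@12, authorship ....1..2...3
After op 4 (move_left): buffer="hjawkitklcxk" (len 12), cursors c1@5 c4@5 c2@8 c3@11, authorship ....1..2...3
After op 5 (delete): buffer="hjaitlck" (len 8), cursors c1@3 c4@3 c2@5 c3@7, authorship .......3
After op 6 (move_right): buffer="hjaitlck" (len 8), cursors c1@4 c4@4 c2@6 c3@8, authorship .......3
After op 7 (insert('e')): buffer="hjaieetlecke" (len 12), cursors c1@6 c4@6 c2@9 c3@12, authorship ....14..2.33
After op 8 (move_left): buffer="hjaieetlecke" (len 12), cursors c1@5 c4@5 c2@8 c3@11, authorship ....14..2.33
Authorship (.=original, N=cursor N): . . . . 1 4 . . 2 . 3 3
Index 5: author = 4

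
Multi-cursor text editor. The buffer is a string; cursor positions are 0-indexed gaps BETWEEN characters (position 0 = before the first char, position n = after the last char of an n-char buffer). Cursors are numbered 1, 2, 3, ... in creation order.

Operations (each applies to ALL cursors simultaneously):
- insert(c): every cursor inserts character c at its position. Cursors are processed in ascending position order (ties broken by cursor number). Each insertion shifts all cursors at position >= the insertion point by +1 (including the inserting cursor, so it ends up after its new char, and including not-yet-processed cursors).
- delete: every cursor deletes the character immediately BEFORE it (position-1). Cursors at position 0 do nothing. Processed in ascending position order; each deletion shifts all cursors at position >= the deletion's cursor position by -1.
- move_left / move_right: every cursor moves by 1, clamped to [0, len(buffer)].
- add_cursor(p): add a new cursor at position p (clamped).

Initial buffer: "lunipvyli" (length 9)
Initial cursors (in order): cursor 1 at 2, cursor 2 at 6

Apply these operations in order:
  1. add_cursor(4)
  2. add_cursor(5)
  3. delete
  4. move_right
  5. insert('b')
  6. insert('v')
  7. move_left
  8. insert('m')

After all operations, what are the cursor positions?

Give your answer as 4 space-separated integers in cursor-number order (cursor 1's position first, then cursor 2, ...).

After op 1 (add_cursor(4)): buffer="lunipvyli" (len 9), cursors c1@2 c3@4 c2@6, authorship .........
After op 2 (add_cursor(5)): buffer="lunipvyli" (len 9), cursors c1@2 c3@4 c4@5 c2@6, authorship .........
After op 3 (delete): buffer="lnyli" (len 5), cursors c1@1 c2@2 c3@2 c4@2, authorship .....
After op 4 (move_right): buffer="lnyli" (len 5), cursors c1@2 c2@3 c3@3 c4@3, authorship .....
After op 5 (insert('b')): buffer="lnbybbbli" (len 9), cursors c1@3 c2@7 c3@7 c4@7, authorship ..1.234..
After op 6 (insert('v')): buffer="lnbvybbbvvvli" (len 13), cursors c1@4 c2@11 c3@11 c4@11, authorship ..11.234234..
After op 7 (move_left): buffer="lnbvybbbvvvli" (len 13), cursors c1@3 c2@10 c3@10 c4@10, authorship ..11.234234..
After op 8 (insert('m')): buffer="lnbmvybbbvvmmmvli" (len 17), cursors c1@4 c2@14 c3@14 c4@14, authorship ..111.234232344..

Answer: 4 14 14 14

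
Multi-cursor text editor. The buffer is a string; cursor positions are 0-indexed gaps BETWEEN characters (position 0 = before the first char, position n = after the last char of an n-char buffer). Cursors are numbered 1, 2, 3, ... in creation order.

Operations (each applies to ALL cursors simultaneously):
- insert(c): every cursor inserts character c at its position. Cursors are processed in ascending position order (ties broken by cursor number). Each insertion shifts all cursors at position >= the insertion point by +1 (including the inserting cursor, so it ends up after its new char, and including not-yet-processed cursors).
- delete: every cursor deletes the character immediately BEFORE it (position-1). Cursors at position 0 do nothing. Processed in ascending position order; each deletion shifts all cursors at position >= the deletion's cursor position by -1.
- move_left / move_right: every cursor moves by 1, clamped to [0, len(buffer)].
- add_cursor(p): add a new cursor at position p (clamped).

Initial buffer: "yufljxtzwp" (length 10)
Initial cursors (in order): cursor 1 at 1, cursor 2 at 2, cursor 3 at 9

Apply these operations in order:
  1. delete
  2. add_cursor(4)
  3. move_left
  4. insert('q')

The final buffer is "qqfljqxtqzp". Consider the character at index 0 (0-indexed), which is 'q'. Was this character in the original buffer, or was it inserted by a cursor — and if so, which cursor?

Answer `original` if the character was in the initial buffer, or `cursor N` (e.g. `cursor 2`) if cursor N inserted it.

Answer: cursor 1

Derivation:
After op 1 (delete): buffer="fljxtzp" (len 7), cursors c1@0 c2@0 c3@6, authorship .......
After op 2 (add_cursor(4)): buffer="fljxtzp" (len 7), cursors c1@0 c2@0 c4@4 c3@6, authorship .......
After op 3 (move_left): buffer="fljxtzp" (len 7), cursors c1@0 c2@0 c4@3 c3@5, authorship .......
After op 4 (insert('q')): buffer="qqfljqxtqzp" (len 11), cursors c1@2 c2@2 c4@6 c3@9, authorship 12...4..3..
Authorship (.=original, N=cursor N): 1 2 . . . 4 . . 3 . .
Index 0: author = 1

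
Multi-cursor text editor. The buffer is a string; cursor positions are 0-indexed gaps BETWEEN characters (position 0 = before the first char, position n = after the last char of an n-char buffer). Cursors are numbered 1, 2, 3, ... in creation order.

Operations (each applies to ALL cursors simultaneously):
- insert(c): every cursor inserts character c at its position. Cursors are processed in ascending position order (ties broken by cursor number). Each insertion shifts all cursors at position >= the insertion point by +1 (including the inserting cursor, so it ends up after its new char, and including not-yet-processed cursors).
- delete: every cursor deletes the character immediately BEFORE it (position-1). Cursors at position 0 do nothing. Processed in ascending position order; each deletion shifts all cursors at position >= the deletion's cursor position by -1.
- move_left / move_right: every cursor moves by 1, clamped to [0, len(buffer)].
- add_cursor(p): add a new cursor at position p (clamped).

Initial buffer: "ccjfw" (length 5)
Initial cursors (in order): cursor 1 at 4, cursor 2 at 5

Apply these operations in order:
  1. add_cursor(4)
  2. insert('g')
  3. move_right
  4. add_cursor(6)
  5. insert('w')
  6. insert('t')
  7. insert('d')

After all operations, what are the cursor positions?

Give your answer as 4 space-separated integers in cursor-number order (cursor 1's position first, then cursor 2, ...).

After op 1 (add_cursor(4)): buffer="ccjfw" (len 5), cursors c1@4 c3@4 c2@5, authorship .....
After op 2 (insert('g')): buffer="ccjfggwg" (len 8), cursors c1@6 c3@6 c2@8, authorship ....13.2
After op 3 (move_right): buffer="ccjfggwg" (len 8), cursors c1@7 c3@7 c2@8, authorship ....13.2
After op 4 (add_cursor(6)): buffer="ccjfggwg" (len 8), cursors c4@6 c1@7 c3@7 c2@8, authorship ....13.2
After op 5 (insert('w')): buffer="ccjfggwwwwgw" (len 12), cursors c4@7 c1@10 c3@10 c2@12, authorship ....134.1322
After op 6 (insert('t')): buffer="ccjfggwtwwwttgwt" (len 16), cursors c4@8 c1@13 c3@13 c2@16, authorship ....1344.1313222
After op 7 (insert('d')): buffer="ccjfggwtdwwwttddgwtd" (len 20), cursors c4@9 c1@16 c3@16 c2@20, authorship ....13444.1313132222

Answer: 16 20 16 9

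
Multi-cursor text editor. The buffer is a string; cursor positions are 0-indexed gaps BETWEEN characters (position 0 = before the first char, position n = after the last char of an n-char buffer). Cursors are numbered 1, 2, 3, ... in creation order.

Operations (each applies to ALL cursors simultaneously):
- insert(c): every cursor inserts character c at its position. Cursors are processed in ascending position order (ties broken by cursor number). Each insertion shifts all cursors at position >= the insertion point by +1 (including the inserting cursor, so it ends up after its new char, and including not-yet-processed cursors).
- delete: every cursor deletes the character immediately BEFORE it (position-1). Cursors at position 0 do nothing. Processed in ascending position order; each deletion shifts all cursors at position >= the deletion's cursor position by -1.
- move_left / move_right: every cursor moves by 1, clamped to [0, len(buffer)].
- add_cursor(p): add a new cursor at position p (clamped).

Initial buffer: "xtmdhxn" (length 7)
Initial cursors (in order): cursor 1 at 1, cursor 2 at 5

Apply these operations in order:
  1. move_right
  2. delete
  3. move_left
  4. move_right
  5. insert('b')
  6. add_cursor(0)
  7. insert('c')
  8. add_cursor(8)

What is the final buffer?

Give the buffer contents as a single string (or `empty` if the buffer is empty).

After op 1 (move_right): buffer="xtmdhxn" (len 7), cursors c1@2 c2@6, authorship .......
After op 2 (delete): buffer="xmdhn" (len 5), cursors c1@1 c2@4, authorship .....
After op 3 (move_left): buffer="xmdhn" (len 5), cursors c1@0 c2@3, authorship .....
After op 4 (move_right): buffer="xmdhn" (len 5), cursors c1@1 c2@4, authorship .....
After op 5 (insert('b')): buffer="xbmdhbn" (len 7), cursors c1@2 c2@6, authorship .1...2.
After op 6 (add_cursor(0)): buffer="xbmdhbn" (len 7), cursors c3@0 c1@2 c2@6, authorship .1...2.
After op 7 (insert('c')): buffer="cxbcmdhbcn" (len 10), cursors c3@1 c1@4 c2@9, authorship 3.11...22.
After op 8 (add_cursor(8)): buffer="cxbcmdhbcn" (len 10), cursors c3@1 c1@4 c4@8 c2@9, authorship 3.11...22.

Answer: cxbcmdhbcn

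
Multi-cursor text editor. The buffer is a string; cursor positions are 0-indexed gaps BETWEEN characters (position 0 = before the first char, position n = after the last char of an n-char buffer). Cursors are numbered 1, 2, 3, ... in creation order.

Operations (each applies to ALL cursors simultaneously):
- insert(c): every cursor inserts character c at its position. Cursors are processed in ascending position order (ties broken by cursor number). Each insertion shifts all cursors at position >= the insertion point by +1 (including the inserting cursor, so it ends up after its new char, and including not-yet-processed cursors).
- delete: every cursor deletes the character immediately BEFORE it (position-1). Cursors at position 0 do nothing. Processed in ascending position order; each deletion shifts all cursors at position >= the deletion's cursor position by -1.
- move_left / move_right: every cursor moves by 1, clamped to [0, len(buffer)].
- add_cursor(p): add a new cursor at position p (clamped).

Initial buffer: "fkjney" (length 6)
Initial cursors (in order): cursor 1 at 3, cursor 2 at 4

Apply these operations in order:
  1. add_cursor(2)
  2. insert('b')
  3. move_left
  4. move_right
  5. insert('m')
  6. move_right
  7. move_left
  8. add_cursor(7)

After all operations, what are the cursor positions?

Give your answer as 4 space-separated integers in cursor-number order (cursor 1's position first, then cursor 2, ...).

After op 1 (add_cursor(2)): buffer="fkjney" (len 6), cursors c3@2 c1@3 c2@4, authorship ......
After op 2 (insert('b')): buffer="fkbjbnbey" (len 9), cursors c3@3 c1@5 c2@7, authorship ..3.1.2..
After op 3 (move_left): buffer="fkbjbnbey" (len 9), cursors c3@2 c1@4 c2@6, authorship ..3.1.2..
After op 4 (move_right): buffer="fkbjbnbey" (len 9), cursors c3@3 c1@5 c2@7, authorship ..3.1.2..
After op 5 (insert('m')): buffer="fkbmjbmnbmey" (len 12), cursors c3@4 c1@7 c2@10, authorship ..33.11.22..
After op 6 (move_right): buffer="fkbmjbmnbmey" (len 12), cursors c3@5 c1@8 c2@11, authorship ..33.11.22..
After op 7 (move_left): buffer="fkbmjbmnbmey" (len 12), cursors c3@4 c1@7 c2@10, authorship ..33.11.22..
After op 8 (add_cursor(7)): buffer="fkbmjbmnbmey" (len 12), cursors c3@4 c1@7 c4@7 c2@10, authorship ..33.11.22..

Answer: 7 10 4 7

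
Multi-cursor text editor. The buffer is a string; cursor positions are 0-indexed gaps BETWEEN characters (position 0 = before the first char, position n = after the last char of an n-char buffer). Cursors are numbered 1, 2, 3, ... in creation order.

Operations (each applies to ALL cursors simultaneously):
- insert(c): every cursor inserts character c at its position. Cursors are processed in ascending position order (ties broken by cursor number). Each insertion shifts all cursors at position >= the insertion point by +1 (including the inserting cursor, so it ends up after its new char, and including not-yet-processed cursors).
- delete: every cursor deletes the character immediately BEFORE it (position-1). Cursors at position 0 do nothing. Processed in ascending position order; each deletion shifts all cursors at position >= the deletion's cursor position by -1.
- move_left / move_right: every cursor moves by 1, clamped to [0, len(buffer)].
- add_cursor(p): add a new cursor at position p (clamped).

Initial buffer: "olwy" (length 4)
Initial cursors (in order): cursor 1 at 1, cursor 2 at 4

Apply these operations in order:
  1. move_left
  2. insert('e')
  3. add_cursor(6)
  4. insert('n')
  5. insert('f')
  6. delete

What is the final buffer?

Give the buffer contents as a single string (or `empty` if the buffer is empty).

Answer: enolwenyn

Derivation:
After op 1 (move_left): buffer="olwy" (len 4), cursors c1@0 c2@3, authorship ....
After op 2 (insert('e')): buffer="eolwey" (len 6), cursors c1@1 c2@5, authorship 1...2.
After op 3 (add_cursor(6)): buffer="eolwey" (len 6), cursors c1@1 c2@5 c3@6, authorship 1...2.
After op 4 (insert('n')): buffer="enolwenyn" (len 9), cursors c1@2 c2@7 c3@9, authorship 11...22.3
After op 5 (insert('f')): buffer="enfolwenfynf" (len 12), cursors c1@3 c2@9 c3@12, authorship 111...222.33
After op 6 (delete): buffer="enolwenyn" (len 9), cursors c1@2 c2@7 c3@9, authorship 11...22.3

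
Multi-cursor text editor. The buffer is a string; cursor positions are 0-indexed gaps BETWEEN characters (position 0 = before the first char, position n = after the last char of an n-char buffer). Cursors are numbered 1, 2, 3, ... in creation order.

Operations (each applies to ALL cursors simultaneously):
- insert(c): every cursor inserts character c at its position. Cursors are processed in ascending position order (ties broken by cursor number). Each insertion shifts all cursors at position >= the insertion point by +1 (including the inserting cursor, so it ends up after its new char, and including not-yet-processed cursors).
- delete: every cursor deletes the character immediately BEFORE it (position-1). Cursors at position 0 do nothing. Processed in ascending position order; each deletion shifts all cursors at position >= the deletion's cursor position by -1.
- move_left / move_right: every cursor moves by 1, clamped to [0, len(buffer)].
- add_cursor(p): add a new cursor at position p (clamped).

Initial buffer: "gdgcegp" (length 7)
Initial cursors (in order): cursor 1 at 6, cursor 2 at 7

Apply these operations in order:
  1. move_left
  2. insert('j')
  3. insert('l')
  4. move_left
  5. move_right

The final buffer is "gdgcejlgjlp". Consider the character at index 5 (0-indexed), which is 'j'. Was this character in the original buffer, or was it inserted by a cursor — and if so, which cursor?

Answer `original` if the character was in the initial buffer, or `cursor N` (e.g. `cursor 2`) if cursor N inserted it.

After op 1 (move_left): buffer="gdgcegp" (len 7), cursors c1@5 c2@6, authorship .......
After op 2 (insert('j')): buffer="gdgcejgjp" (len 9), cursors c1@6 c2@8, authorship .....1.2.
After op 3 (insert('l')): buffer="gdgcejlgjlp" (len 11), cursors c1@7 c2@10, authorship .....11.22.
After op 4 (move_left): buffer="gdgcejlgjlp" (len 11), cursors c1@6 c2@9, authorship .....11.22.
After op 5 (move_right): buffer="gdgcejlgjlp" (len 11), cursors c1@7 c2@10, authorship .....11.22.
Authorship (.=original, N=cursor N): . . . . . 1 1 . 2 2 .
Index 5: author = 1

Answer: cursor 1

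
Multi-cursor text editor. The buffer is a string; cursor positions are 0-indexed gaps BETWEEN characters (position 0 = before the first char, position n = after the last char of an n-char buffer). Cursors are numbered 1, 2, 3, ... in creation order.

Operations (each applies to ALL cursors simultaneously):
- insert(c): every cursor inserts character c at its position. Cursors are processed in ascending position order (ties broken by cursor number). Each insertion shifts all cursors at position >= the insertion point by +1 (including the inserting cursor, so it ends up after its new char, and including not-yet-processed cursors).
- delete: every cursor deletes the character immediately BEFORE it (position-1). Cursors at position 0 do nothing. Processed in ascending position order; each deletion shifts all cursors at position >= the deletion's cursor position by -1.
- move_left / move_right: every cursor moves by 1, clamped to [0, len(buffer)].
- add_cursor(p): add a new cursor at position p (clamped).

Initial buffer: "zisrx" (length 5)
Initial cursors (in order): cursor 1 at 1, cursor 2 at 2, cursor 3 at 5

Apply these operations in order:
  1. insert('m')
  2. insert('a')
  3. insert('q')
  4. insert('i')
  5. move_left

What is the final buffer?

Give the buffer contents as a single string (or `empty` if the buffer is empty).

After op 1 (insert('m')): buffer="zmimsrxm" (len 8), cursors c1@2 c2@4 c3@8, authorship .1.2...3
After op 2 (insert('a')): buffer="zmaimasrxma" (len 11), cursors c1@3 c2@6 c3@11, authorship .11.22...33
After op 3 (insert('q')): buffer="zmaqimaqsrxmaq" (len 14), cursors c1@4 c2@8 c3@14, authorship .111.222...333
After op 4 (insert('i')): buffer="zmaqiimaqisrxmaqi" (len 17), cursors c1@5 c2@10 c3@17, authorship .1111.2222...3333
After op 5 (move_left): buffer="zmaqiimaqisrxmaqi" (len 17), cursors c1@4 c2@9 c3@16, authorship .1111.2222...3333

Answer: zmaqiimaqisrxmaqi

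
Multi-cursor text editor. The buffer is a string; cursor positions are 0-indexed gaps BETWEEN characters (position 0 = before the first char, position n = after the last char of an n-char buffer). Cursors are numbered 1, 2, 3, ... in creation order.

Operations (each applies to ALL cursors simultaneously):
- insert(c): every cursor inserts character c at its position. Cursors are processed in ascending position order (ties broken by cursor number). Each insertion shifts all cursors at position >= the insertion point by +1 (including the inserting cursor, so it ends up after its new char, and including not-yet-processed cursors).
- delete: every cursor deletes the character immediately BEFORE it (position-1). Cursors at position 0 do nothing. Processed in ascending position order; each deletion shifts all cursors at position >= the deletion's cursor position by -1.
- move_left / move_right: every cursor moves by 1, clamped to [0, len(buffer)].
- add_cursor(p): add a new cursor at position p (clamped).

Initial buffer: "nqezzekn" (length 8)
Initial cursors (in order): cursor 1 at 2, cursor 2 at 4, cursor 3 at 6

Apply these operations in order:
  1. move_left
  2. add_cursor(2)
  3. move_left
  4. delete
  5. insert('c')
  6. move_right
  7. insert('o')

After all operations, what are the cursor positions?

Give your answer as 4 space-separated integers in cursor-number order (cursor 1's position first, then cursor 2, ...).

Answer: 7 7 10 7

Derivation:
After op 1 (move_left): buffer="nqezzekn" (len 8), cursors c1@1 c2@3 c3@5, authorship ........
After op 2 (add_cursor(2)): buffer="nqezzekn" (len 8), cursors c1@1 c4@2 c2@3 c3@5, authorship ........
After op 3 (move_left): buffer="nqezzekn" (len 8), cursors c1@0 c4@1 c2@2 c3@4, authorship ........
After op 4 (delete): buffer="ezekn" (len 5), cursors c1@0 c2@0 c4@0 c3@1, authorship .....
After op 5 (insert('c')): buffer="ccceczekn" (len 9), cursors c1@3 c2@3 c4@3 c3@5, authorship 124.3....
After op 6 (move_right): buffer="ccceczekn" (len 9), cursors c1@4 c2@4 c4@4 c3@6, authorship 124.3....
After op 7 (insert('o')): buffer="ccceoooczoekn" (len 13), cursors c1@7 c2@7 c4@7 c3@10, authorship 124.1243.3...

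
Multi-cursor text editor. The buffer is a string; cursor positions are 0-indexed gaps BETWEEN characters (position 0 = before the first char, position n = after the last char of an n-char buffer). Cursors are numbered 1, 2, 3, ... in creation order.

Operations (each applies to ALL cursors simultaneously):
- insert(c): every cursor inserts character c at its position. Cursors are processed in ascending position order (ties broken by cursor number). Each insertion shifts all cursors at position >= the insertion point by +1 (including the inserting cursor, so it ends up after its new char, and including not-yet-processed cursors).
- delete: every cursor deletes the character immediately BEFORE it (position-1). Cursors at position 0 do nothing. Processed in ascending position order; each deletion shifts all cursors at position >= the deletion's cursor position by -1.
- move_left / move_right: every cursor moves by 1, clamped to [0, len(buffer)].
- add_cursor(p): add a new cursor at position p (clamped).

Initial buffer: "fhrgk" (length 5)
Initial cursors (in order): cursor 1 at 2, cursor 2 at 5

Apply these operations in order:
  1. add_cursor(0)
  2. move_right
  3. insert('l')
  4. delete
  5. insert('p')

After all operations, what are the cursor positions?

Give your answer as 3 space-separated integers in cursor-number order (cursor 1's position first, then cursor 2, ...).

Answer: 5 8 2

Derivation:
After op 1 (add_cursor(0)): buffer="fhrgk" (len 5), cursors c3@0 c1@2 c2@5, authorship .....
After op 2 (move_right): buffer="fhrgk" (len 5), cursors c3@1 c1@3 c2@5, authorship .....
After op 3 (insert('l')): buffer="flhrlgkl" (len 8), cursors c3@2 c1@5 c2@8, authorship .3..1..2
After op 4 (delete): buffer="fhrgk" (len 5), cursors c3@1 c1@3 c2@5, authorship .....
After op 5 (insert('p')): buffer="fphrpgkp" (len 8), cursors c3@2 c1@5 c2@8, authorship .3..1..2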